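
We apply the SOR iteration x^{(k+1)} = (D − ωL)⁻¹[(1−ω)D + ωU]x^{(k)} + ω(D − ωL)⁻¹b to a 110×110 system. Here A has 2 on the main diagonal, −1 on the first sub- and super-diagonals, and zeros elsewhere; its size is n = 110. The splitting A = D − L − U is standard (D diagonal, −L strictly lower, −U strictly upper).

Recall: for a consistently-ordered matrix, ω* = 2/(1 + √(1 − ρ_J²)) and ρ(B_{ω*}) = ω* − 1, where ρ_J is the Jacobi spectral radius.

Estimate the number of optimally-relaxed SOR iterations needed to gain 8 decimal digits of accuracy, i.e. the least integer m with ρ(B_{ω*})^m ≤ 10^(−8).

m = 326

B_J for the 110×110 system has eigenvalues cos(kπ/111); ρ_J = cos(π/111) = 0.9995995.
√(1−ρ_J²) simplifies to sin(π/111) = 0.0282989.
Young: ω* = 2/(1+√(1−ρ_J²)) = 2/(1+0.0282989) = 2/1.0282989 = 1.9449598.
ρ_SOR = ω* − 1 = 1.9449598 − 1 = 0.9449598.
ρ_SOR^m ≤ 10^(−8) ⇔ m ≥ 8·ln10/(−ln 0.9449598) = 18.4207/0.0566129 = 325.380; m = ⌈325.380⌉ = 326.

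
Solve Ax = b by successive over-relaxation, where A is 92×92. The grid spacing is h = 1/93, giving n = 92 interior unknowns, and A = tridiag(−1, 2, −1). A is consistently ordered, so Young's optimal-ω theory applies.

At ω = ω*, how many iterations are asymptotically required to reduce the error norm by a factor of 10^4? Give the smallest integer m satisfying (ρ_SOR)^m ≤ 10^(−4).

m = 137

½·tridiag(1,0,1) at n=92: λ_k = cos(kπ/93); max |λ| at k=1 ⇒ ρ_J = cos(π/93) ≈ 0.9994295.
√(1 − cos²(π/93)) = sin(π/93) ≈ 0.0337741.
ω* = 2/(1+0.0337741) = 1.9346586
and ρ(B_{ω*}) = 1.9346586 − 1 = 0.9346586.
m ≥ 4·ln10 / (−ln 0.9346586) = 136.300; smallest integer m = 137.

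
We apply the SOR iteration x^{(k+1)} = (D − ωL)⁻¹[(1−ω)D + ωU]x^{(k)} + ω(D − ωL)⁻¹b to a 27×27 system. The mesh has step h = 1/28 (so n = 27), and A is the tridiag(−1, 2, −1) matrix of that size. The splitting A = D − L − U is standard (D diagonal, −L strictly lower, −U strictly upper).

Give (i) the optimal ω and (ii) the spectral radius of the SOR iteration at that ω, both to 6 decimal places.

ω* = 1.798619, ρ_SOR = 0.798619

B_J for the 27×27 system has eigenvalues cos(kπ/28); ρ_J = cos(π/28) = 0.993712.
√(1 − cos²(π/28)) = sin(π/28) ≈ 0.1119645.
ω* = 2/(1+0.1119645) = 1.798619
[ρ_SOR] ω* − 1 = 0.798619.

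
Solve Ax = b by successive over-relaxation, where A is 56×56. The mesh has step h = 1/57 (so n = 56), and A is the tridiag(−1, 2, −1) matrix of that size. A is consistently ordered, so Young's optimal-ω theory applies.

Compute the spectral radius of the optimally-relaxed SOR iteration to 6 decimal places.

ρ_SOR = 0.895577

n=56: λ(B_J) = 1 − λ(A)/2 = cos(kπ/57); k=1 gives ρ_J = 0.998482.
1 − cos²(π/57) = sin²(π/57) ⇒ √(1−ρ_J²) = sin(π/57) = 0.0550878.
ω* = 2 / (1 + 0.0550878) = 2 / 1.0550878 ≈ 1.895577.
ρ_SOR = ω* − 1 = 1.895577 − 1 = 0.895577.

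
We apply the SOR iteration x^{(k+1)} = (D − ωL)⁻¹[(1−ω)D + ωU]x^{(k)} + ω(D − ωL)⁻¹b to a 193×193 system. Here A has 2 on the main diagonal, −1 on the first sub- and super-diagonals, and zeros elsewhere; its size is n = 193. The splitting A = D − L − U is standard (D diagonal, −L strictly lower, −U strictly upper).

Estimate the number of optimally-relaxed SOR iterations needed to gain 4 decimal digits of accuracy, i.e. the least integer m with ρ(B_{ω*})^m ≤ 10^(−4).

m = 285

With n=193, ρ(Jacobi) = cos(π/194) = 0.9998689.
√(1−ρ_J²) = |sin(π/194)| = 0.0161931
Then 2/(1+√(1−ρ_J²)) = 2/(1+0.0161931); ω* = 2/1.0161931 = 1.9681299.
ρ_SOR = ω* − 1 = 1.9681299 − 1 = 0.9681299.
m ≥ 4·ln10 / (−ln 0.9681299) = 284.366; smallest integer m = 285.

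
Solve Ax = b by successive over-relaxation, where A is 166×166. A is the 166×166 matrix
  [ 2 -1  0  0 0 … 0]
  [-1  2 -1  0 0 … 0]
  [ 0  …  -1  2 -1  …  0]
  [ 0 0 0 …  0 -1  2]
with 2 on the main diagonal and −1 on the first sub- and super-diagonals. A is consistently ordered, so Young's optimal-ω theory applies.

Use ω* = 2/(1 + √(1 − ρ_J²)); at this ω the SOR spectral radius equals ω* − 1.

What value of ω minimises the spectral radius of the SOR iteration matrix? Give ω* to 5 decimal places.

ω* = 1.96307

[ρ_J] n=166: ρ(B_J) = cos(π/(n+1)) = cos(π/167) = 0.99982.
√(1−ρ_J²) simplifies to sin(π/167) = 0.018811.
ω* = 2 / (1 + 0.018811) = 2 / 1.018811 ≈ 1.96307.
ρ_SOR = ω* − 1 = 1.96307 − 1 = 0.96307.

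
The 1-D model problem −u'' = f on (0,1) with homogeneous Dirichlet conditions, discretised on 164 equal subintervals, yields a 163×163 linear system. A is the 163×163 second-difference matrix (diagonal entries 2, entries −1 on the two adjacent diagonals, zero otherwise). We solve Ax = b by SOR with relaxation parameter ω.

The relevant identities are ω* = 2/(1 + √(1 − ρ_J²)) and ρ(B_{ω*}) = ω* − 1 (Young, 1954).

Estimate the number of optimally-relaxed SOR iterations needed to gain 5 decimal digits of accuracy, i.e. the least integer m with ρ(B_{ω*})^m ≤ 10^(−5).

n=163: λ(B_J) = 1 − λ(A)/2 = cos(kπ/164); k=1 gives ρ_J = 0.9998165.
√(1−ρ_J²) = |sin(π/164)| = 0.0191549
ω* = 2 / (1 + 0.0191549) = 2 / 1.0191549 ≈ 1.9624102.
At ω = 1.9624102 every |λ(B_ω)| = ω−1, so ρ_SOR = 0.9624102.
5·ln10 = 11.5129; −ln(0.9624102) = 0.0383145; m = ⌈11.5129/0.0383145⌉ = ⌈300.484⌉ = 301.

m = 301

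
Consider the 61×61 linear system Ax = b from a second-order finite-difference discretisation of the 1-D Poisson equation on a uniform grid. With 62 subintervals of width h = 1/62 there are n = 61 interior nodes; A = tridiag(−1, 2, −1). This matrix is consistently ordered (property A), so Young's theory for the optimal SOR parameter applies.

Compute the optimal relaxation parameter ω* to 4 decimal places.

ω* = 1.9036

[ρ_J] n=61: ρ(B_J) = cos(π/(n+1)) = cos(π/62) = 0.9987.
√(1−ρ_J²) simplifies to sin(π/62) = 0.05065.
ω* = 2/(1 + 0.05065) = 2/1.05065 = 1.9036.
Hence ρ(B_{ω*}) = 1.9036 − 1 = 0.9036.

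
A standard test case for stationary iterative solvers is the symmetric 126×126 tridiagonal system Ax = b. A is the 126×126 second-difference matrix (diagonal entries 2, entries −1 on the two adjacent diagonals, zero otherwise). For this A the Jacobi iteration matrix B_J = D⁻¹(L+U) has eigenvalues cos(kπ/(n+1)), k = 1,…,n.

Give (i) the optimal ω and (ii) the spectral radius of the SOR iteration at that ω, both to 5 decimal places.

ω* = 1.95173, ρ_SOR = 0.95173

With n=126, ρ(Jacobi) = cos(π/127) = 0.99969.
√(1 − cos²(π/127)) = sin(π/127) ≈ 0.024734.
ω* = 2 / (1 + 0.024734) = 2 / 1.024734 ≈ 1.95173.
ρ_SOR = ω* − 1 ≈ 0.95173.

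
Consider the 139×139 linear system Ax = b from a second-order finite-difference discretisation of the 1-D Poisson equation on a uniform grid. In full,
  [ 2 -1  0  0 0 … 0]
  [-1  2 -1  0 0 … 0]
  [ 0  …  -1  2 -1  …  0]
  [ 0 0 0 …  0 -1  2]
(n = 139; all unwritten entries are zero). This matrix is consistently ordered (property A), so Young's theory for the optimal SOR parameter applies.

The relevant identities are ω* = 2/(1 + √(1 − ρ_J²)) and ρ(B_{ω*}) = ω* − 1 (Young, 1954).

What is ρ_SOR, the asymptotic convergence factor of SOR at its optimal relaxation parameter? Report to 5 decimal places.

ρ_SOR = 0.95611

ρ_J = max_k |cos(kπ/140)| = cos(π/140) = 0.99975
√(1 − cos²(π/140)) = sin(π/140) ≈ 0.022438.
ω* = 2 / (1 + 0.022438) = 2 / 1.022438 ≈ 1.95611.
Hence ρ(B_{ω*}) = 1.95611 − 1 = 0.95611.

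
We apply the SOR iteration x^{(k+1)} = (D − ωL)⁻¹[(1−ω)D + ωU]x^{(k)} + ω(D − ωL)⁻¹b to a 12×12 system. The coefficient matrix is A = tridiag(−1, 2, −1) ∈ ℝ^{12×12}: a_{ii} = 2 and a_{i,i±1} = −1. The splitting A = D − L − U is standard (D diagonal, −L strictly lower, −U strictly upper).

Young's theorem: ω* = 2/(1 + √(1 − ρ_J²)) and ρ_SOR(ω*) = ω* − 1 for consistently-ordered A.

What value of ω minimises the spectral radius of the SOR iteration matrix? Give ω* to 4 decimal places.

ω* = 1.6138

B_J for the 12×12 system has eigenvalues cos(kπ/13); ρ_J = cos(π/13) = 0.9709.
√(1−ρ_J²) simplifies to sin(π/13) = 0.23932.
ω* = 2 / (1 + 0.23932) = 2 / 1.23932 ≈ 1.6138.
At ω = 1.6138 every |λ(B_ω)| = ω−1, so ρ_SOR = 0.6138.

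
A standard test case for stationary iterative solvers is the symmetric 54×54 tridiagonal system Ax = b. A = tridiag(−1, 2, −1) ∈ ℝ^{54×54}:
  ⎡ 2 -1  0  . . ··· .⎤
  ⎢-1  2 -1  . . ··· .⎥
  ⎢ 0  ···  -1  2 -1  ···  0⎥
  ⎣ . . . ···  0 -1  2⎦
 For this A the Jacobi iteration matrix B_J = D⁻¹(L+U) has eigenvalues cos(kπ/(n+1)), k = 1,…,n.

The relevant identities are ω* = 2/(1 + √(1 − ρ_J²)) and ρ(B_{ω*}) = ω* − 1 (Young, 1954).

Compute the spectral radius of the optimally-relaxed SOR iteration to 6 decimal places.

ρ_SOR = 0.891989

[ρ_J] n=54: ρ(B_J) = cos(π/(n+1)) = cos(π/55) = 0.998369.
1 − cos²(π/55) = sin²(π/55) ⇒ √(1−ρ_J²) = sin(π/55) = 0.0570888.
Then 2/(1+√(1−ρ_J²)) = 2/(1+0.0570888); ω* = 2/1.0570888 = 1.891989.
[ρ_SOR] ω* − 1 = 0.891989.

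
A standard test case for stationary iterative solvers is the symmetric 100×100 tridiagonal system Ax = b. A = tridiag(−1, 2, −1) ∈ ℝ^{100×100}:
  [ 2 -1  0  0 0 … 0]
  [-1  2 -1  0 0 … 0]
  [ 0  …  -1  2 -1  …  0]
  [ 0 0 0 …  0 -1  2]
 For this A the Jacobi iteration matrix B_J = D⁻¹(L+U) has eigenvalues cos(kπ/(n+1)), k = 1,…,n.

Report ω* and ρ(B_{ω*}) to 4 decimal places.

½·tridiag(1,0,1) at n=100: λ_k = cos(kπ/101); max |λ| at k=1 ⇒ ρ_J = cos(π/101) ≈ 0.9995.
√(1−ρ_J²) = |sin(π/101)| = 0.03110
So ω* = 2/1.03110 = 1.9397 (Young).
At ω = 1.9397 every |λ(B_ω)| = ω−1, so ρ_SOR = 0.9397.

ω* = 1.9397, ρ_SOR = 0.9397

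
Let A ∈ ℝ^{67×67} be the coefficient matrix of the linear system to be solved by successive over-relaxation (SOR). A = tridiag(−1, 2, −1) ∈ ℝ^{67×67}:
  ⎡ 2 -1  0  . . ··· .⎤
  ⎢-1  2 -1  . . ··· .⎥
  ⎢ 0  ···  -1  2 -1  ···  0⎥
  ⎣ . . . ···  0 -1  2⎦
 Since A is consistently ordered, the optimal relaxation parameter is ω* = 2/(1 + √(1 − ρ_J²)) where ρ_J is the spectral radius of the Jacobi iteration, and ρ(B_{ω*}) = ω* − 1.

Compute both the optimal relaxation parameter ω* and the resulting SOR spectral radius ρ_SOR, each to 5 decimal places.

ω* = 1.91171, ρ_SOR = 0.91171

n=67: λ(B_J) = 1 − λ(A)/2 = cos(kπ/68); k=1 gives ρ_J = 0.99893.
√(1 − cos²(π/68)) = sin(π/68) ≈ 0.046183.
ω* = 2/(1+0.046183) = 1.91171
and ρ(B_{ω*}) = 1.91171 − 1 = 0.91171.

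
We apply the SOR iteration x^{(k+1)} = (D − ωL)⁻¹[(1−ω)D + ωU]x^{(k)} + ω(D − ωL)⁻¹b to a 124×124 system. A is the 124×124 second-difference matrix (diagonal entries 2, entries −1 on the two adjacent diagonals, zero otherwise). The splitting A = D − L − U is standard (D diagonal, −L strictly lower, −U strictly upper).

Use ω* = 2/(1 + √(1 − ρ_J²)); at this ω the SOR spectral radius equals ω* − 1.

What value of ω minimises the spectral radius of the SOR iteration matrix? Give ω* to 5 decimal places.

ω* = 1.95097

spectrum of D⁻¹(L+U) = {cos(kπ/125) : 1≤k≤124}; ρ_J = cos(π/125) = 0.99968.
1 − cos²(π/125) = sin²(π/125) ⇒ √(1−ρ_J²) = sin(π/125) = 0.025130.
Then 2/(1+√(1−ρ_J²)) = 2/(1+0.025130); ω* = 2/1.025130 = 1.95097.
ρ_SOR = ω* − 1 ≈ 0.95097.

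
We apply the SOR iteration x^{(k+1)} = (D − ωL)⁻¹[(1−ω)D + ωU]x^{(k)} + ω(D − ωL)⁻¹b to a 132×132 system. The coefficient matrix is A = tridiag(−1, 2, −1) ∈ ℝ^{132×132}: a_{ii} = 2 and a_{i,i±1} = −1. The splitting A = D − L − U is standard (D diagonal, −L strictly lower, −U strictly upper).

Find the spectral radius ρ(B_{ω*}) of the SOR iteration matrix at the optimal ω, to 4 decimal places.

ρ_SOR = 0.9539

n=132: λ(B_J) = 1 − λ(A)/2 = cos(kπ/133); k=1 gives ρ_J = 0.9997.
√(1−ρ_J²) simplifies to sin(π/133) = 0.02362.
ω* = 2/(1 + 0.02362) = 2/1.02362 = 1.9539.
and ρ(B_{ω*}) = 1.9539 − 1 = 0.9539.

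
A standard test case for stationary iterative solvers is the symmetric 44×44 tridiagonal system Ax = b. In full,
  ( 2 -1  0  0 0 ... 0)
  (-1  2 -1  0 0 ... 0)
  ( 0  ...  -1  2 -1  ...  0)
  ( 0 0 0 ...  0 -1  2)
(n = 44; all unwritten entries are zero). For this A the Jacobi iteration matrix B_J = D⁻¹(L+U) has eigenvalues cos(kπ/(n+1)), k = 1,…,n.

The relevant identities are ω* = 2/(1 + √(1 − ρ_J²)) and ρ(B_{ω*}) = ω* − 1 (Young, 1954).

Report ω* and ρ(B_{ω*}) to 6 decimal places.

B_J for the 44×44 system has eigenvalues cos(kπ/45); ρ_J = cos(π/45) = 0.997564.
1 − cos²(π/45) = sin²(π/45) ⇒ √(1−ρ_J²) = sin(π/45) = 0.0697565.
Young: ω* = 2/(1+√(1−ρ_J²)) = 2/(1+0.0697565) = 2/1.0697565 = 1.869584.
ρ(B_{ω*}) = ω*−1 = 0.869584

ω* = 1.869584, ρ_SOR = 0.869584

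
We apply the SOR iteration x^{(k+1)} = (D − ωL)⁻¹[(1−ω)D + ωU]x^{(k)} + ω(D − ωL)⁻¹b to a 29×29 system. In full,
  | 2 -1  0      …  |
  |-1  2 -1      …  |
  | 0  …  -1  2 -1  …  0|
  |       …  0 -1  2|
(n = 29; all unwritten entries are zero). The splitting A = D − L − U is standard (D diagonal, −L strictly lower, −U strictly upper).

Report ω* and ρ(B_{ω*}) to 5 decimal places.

ω* = 1.81073, ρ_SOR = 0.81073

ρ_J = max_k |cos(kπ/30)| = cos(π/30) = 0.99452
root = sin(π/30) = 0.104528  (since 1−cos² = sin²).
ω* = 2/(1 + 0.104528) = 2/1.104528 = 1.81073.
ρ_SOR = ω* − 1 = 1.81073 − 1 = 0.81073.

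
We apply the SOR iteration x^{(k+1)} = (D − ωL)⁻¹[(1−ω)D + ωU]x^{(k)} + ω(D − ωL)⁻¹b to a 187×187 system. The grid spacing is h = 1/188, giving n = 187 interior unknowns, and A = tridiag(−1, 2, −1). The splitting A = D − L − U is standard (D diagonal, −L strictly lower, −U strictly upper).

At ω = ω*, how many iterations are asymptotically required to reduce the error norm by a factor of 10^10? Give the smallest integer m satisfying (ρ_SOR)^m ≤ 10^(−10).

m = 689

[ρ_J] n=187: ρ(B_J) = cos(π/(n+1)) = cos(π/188) = 0.9998604.
√(1−ρ_J²) simplifies to sin(π/188) = 0.0167098.
ω* = 2/(1 + 0.0167098) = 2/1.0167098 = 1.9671297.
[ρ_SOR] ω* − 1 = 0.9671297.
(0.9671297)^m ≤ 10^{−10}  ⇒  m·ln(0.9671297) ≤ −10·ln10  ⇒  m ≥ 688.930  ⇒  m = 689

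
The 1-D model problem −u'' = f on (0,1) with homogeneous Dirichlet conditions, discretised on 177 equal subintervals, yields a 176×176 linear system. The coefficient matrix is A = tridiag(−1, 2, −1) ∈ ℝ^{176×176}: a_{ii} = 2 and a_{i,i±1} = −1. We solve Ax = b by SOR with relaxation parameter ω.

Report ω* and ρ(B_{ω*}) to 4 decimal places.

ω* = 1.9651, ρ_SOR = 0.9651

B_J for the 176×176 system has eigenvalues cos(kπ/177); ρ_J = cos(π/177) = 0.9998.
root = sin(π/177) = 0.01775  (since 1−cos² = sin²).
ω* = 2/(1 + 0.01775) = 2/1.01775 = 1.9651.
ρ_SOR = ω* − 1 = 1.9651 − 1 = 0.9651.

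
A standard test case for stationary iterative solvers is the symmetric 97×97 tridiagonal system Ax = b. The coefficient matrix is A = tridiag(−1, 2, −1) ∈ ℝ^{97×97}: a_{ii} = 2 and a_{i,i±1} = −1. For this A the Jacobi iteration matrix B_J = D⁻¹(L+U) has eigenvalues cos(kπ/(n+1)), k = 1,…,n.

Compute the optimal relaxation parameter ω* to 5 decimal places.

n=97: λ(B_J) = 1 − λ(A)/2 = cos(kπ/98); k=1 gives ρ_J = 0.99949.
√(1 − cos²(π/98)) = sin(π/98) ≈ 0.032052.
Then 2/(1+√(1−ρ_J²)) = 2/(1+0.032052); ω* = 2/1.032052 = 1.93789.
At ω = 1.93789 every |λ(B_ω)| = ω−1, so ρ_SOR = 0.93789.

ω* = 1.93789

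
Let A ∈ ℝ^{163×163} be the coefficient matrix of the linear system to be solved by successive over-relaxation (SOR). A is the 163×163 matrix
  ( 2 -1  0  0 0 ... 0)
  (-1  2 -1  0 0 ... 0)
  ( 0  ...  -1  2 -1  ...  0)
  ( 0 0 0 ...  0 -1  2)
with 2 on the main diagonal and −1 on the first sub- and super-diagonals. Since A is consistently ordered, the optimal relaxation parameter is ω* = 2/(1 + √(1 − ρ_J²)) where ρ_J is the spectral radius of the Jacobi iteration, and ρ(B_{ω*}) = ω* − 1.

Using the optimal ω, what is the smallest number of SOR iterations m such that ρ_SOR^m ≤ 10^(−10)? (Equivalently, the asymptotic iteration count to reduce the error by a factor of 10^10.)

B_J for the 163×163 system has eigenvalues cos(kπ/164); ρ_J = cos(π/164) = 0.9998165.
√(1−ρ_J²) = |sin(π/164)| = 0.0191549
Young: ω* = 2/(1+√(1−ρ_J²)) = 2/(1+0.0191549) = 2/1.0191549 = 1.9624102.
Hence ρ(B_{ω*}) = 1.9624102 − 1 = 0.9624102.
10·ln10 = 23.0259; −ln(0.9624102) = 0.0383145; m = ⌈23.0259/0.0383145⌉ = ⌈600.971⌉ = 601.

m = 601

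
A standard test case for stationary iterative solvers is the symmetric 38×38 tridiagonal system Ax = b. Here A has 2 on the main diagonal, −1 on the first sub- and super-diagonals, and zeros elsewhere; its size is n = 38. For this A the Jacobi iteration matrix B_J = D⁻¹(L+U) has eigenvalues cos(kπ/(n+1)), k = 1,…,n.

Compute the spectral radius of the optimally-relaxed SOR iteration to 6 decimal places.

ρ_SOR = 0.851052

n=38: λ(B_J) = 1 − λ(A)/2 = cos(kπ/39); k=1 gives ρ_J = 0.996757.
root = sin(π/39) = 0.0804666  (since 1−cos² = sin²).
Then 2/(1+√(1−ρ_J²)) = 2/(1+0.0804666); ω* = 2/1.0804666 = 1.851052.
ρ(B_{ω*}) = ω*−1 = 0.851052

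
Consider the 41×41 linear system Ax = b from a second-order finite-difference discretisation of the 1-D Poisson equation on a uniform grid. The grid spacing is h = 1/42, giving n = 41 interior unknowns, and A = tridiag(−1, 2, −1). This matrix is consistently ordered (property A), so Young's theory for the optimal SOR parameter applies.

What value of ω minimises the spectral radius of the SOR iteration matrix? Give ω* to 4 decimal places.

spectrum of D⁻¹(L+U) = {cos(kπ/42) : 1≤k≤41}; ρ_J = cos(π/42) = 0.9972.
1 − cos²(π/42) = sin²(π/42) ⇒ √(1−ρ_J²) = sin(π/42) = 0.07473.
ω* = 2/(1+0.07473) = 1.8609
At ω = 1.8609 every |λ(B_ω)| = ω−1, so ρ_SOR = 0.8609.

ω* = 1.8609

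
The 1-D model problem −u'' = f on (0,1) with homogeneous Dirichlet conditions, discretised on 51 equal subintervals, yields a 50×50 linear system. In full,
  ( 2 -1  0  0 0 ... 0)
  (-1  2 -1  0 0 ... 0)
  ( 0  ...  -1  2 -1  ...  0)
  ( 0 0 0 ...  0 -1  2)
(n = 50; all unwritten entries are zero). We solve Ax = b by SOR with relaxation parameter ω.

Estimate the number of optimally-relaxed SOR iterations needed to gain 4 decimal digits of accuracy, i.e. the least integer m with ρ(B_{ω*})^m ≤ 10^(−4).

m = 75

½·tridiag(1,0,1) at n=50: λ_k = cos(kπ/51); max |λ| at k=1 ⇒ ρ_J = cos(π/51) ≈ 0.9981033.
1 − cos²(π/51) = sin²(π/51) ⇒ √(1−ρ_J²) = sin(π/51) = 0.0615609.
ω* = 2/(1 + 0.0615609) = 2/1.0615609 = 1.8840181.
and ρ(B_{ω*}) = 1.8840181 − 1 = 0.8840181.
For 4 digits: m = 4·ln10 / (−ln 0.8840181) = 9.21034/0.123278 = 74.712; round up → m = 75.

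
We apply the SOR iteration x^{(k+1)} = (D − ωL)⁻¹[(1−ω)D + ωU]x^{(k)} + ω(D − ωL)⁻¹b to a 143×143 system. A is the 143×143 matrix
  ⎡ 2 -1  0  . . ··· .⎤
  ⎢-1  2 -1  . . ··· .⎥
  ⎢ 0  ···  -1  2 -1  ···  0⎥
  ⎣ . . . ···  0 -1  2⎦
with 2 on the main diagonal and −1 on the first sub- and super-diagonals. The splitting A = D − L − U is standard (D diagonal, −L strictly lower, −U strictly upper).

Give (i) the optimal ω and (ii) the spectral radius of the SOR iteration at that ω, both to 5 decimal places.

ω* = 1.95730, ρ_SOR = 0.95730

B_J for the 143×143 system has eigenvalues cos(kπ/144); ρ_J = cos(π/144) = 0.99976.
√(1 − cos²(π/144)) = sin(π/144) ≈ 0.021815.
[ω*] 2 ÷ (1 + 0.021815) = 2 ÷ 1.021815 = 1.95730.
At ω = 1.95730 every |λ(B_ω)| = ω−1, so ρ_SOR = 0.95730.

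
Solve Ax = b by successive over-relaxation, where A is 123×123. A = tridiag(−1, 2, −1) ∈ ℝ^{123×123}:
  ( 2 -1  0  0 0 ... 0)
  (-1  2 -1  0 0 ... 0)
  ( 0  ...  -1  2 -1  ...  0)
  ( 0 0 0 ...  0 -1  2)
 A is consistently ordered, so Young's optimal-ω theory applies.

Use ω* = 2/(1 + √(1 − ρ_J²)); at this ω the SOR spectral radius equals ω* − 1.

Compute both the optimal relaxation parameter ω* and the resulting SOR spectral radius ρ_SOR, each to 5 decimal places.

With n=123, ρ(Jacobi) = cos(π/124) = 0.99968.
1 − cos²(π/124) = sin²(π/124) ⇒ √(1−ρ_J²) = sin(π/124) = 0.025333.
ω* = 2 / (1 + 0.025333) = 2 / 1.025333 ≈ 1.95059.
[ρ_SOR] ω* − 1 = 0.95059.

ω* = 1.95059, ρ_SOR = 0.95059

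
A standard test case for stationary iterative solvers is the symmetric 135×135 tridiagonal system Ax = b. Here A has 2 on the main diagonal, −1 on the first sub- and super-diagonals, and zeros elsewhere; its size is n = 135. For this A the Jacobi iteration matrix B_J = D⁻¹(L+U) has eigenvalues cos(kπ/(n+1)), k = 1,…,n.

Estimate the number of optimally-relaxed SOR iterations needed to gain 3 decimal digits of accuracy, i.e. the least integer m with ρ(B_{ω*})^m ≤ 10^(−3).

m = 150

½·tridiag(1,0,1) at n=135: λ_k = cos(kπ/136); max |λ| at k=1 ⇒ ρ_J = cos(π/136) ≈ 0.9997332.
√(1−ρ_J²) = |sin(π/136)| = 0.0230979
So ω* = 2/1.0230979 = 1.9548471 (Young).
ρ_SOR = ω* − 1 = 1.9548471 − 1 = 0.9548471.
(0.9548471)^m ≤ 10^{−3}  ⇒  m·ln(0.9548471) ≤ −3·ln10  ⇒  m ≥ 149.505  ⇒  m = 150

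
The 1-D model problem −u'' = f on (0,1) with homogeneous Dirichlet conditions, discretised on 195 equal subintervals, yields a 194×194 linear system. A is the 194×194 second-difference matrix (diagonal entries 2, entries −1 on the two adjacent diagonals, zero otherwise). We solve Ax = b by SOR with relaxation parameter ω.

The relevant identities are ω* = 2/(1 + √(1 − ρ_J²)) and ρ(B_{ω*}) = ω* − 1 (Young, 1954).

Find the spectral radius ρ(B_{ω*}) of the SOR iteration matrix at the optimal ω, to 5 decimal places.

spectrum of D⁻¹(L+U) = {cos(kπ/195) : 1≤k≤194}; ρ_J = cos(π/195) = 0.99987.
√(1−ρ_J²) = |sin(π/195)| = 0.016110
ω* = 2 / (1 + 0.016110) = 2 / 1.016110 ≈ 1.96829.
ρ_SOR = ω* − 1 = 1.96829 − 1 = 0.96829.

ρ_SOR = 0.96829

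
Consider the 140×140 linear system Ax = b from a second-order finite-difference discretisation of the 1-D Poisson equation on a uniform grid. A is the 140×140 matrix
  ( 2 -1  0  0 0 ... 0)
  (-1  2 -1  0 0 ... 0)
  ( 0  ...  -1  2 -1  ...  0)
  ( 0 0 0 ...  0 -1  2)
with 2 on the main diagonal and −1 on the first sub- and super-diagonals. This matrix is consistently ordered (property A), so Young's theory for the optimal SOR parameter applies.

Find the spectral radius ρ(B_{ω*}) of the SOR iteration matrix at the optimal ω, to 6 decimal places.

ρ_SOR = 0.956413

½·tridiag(1,0,1) at n=140: λ_k = cos(kπ/141); max |λ| at k=1 ⇒ ρ_J = cos(π/141) ≈ 0.999752.
√(1−ρ_J²) simplifies to sin(π/141) = 0.0222790.
Young: ω* = 2/(1+√(1−ρ_J²)) = 2/(1+0.0222790) = 2/1.0222790 = 1.956413.
ρ(B_{ω*}) = ω*−1 = 0.956413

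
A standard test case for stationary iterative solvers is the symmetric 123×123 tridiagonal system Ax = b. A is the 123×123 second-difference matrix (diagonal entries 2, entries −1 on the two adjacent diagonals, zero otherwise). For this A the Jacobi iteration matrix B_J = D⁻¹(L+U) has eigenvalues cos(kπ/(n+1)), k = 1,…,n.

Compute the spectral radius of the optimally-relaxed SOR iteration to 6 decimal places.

ρ_SOR = 0.950586

[ρ_J] n=123: ρ(B_J) = cos(π/(n+1)) = cos(π/124) = 0.999679.
1 − cos²(π/124) = sin²(π/124) ⇒ √(1−ρ_J²) = sin(π/124) = 0.0253327.
ω* = 2/(1 + 0.0253327) = 2/1.0253327 = 1.950586.
[ρ_SOR] ω* − 1 = 0.950586.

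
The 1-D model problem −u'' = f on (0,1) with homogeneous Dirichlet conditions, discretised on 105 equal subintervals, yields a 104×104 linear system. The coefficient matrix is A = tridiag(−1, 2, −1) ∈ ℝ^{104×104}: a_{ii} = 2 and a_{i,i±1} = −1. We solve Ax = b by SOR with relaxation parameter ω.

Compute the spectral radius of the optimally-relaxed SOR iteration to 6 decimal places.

½·tridiag(1,0,1) at n=104: λ_k = cos(kπ/105); max |λ| at k=1 ⇒ ρ_J = cos(π/105) ≈ 0.999552.
√(1 − cos²(π/105)) = sin(π/105) ≈ 0.0299155.
ω* = 2 / (1 + 0.0299155) = 2 / 1.0299155 ≈ 1.941907.
Hence ρ(B_{ω*}) = 1.941907 − 1 = 0.941907.

ρ_SOR = 0.941907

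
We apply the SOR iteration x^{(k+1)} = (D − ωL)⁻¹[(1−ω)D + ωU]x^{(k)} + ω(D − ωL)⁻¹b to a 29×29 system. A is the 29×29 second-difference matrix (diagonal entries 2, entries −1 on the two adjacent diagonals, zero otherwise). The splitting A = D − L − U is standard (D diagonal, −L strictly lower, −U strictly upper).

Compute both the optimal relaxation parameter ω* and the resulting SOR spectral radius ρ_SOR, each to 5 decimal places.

n=29: λ(B_J) = 1 − λ(A)/2 = cos(kπ/30); k=1 gives ρ_J = 0.99452.
√(1−ρ_J²) = |sin(π/30)| = 0.104528
So ω* = 2/1.104528 = 1.81073 (Young).
ρ(B_{ω*}) = ω*−1 = 0.81073

ω* = 1.81073, ρ_SOR = 0.81073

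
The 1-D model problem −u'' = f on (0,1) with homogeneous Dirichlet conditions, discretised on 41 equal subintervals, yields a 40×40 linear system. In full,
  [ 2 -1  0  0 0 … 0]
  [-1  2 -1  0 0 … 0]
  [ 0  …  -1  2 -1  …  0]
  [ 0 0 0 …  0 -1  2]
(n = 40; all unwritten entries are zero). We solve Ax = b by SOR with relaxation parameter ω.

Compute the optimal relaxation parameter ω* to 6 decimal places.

ω* = 1.857788

spectrum of D⁻¹(L+U) = {cos(kπ/41) : 1≤k≤40}; ρ_J = cos(π/41) = 0.997066.
√(1 − cos²(π/41)) = sin(π/41) ≈ 0.0765493.
ω* = 2/(1+0.0765493) = 1.857788
ρ_SOR = ω* − 1 = 1.857788 − 1 = 0.857788.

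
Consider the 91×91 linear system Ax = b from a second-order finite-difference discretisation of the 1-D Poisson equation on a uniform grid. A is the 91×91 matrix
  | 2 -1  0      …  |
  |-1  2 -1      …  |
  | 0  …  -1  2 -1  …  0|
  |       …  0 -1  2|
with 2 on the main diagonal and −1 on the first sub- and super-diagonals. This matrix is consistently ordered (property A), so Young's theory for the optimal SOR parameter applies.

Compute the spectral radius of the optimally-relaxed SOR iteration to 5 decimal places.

½·tridiag(1,0,1) at n=91: λ_k = cos(kπ/92); max |λ| at k=1 ⇒ ρ_J = cos(π/92) ≈ 0.99942.
√(1 − cos²(π/92)) = sin(π/92) ≈ 0.034141.
Young: ω* = 2/(1+√(1−ρ_J²)) = 2/(1+0.034141) = 2/1.034141 = 1.93397.
ρ_SOR = ω* − 1 ≈ 0.93397.

ρ_SOR = 0.93397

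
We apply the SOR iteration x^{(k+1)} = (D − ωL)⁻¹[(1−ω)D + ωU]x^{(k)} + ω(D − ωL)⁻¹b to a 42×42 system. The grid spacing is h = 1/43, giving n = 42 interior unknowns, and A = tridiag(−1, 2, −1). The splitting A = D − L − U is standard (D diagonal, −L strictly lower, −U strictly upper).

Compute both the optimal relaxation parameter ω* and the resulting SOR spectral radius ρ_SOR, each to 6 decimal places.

ω* = 1.863941, ρ_SOR = 0.863941

[ρ_J] n=42: ρ(B_J) = cos(π/(n+1)) = cos(π/43) = 0.997332.
root = sin(π/43) = 0.0729953  (since 1−cos² = sin²).
ω* = 2/(1 + 0.0729953) = 2/1.0729953 = 1.863941.
ρ_SOR = ω* − 1 = 1.863941 − 1 = 0.863941.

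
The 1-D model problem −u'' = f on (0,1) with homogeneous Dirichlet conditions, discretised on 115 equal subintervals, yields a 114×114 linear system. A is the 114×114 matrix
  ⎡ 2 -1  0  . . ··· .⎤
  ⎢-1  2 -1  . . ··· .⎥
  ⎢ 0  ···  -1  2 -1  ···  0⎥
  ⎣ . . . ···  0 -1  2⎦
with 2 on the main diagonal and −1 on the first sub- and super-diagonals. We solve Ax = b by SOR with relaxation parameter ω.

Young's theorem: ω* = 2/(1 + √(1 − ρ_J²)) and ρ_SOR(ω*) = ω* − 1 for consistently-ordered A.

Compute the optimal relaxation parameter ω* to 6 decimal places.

ω* = 1.946823

B_J for the 114×114 system has eigenvalues cos(kπ/115); ρ_J = cos(π/115) = 0.999627.
√(1−ρ_J²) = |sin(π/115)| = 0.0273148
ω* = 2 / (1 + 0.0273148) = 2 / 1.0273148 ≈ 1.946823.
ρ(B_{ω*}) = ω*−1 = 0.946823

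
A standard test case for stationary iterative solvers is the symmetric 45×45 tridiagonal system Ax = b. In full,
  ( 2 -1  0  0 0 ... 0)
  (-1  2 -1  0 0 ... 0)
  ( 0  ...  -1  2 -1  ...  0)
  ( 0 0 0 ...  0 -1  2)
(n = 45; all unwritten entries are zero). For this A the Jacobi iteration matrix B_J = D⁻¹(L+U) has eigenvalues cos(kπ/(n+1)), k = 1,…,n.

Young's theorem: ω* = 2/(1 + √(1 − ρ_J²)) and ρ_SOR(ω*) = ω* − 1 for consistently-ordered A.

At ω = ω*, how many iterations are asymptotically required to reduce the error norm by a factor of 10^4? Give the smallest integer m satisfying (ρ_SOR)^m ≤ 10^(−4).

m = 68

spectrum of D⁻¹(L+U) = {cos(kπ/46) : 1≤k≤45}; ρ_J = cos(π/46) = 0.9976688.
√(1 − cos²(π/46)) = sin(π/46) ≈ 0.0682424.
ω* = 2/(1 + 0.0682424) = 2/1.0682424 = 1.8722342.
ρ(B_{ω*}) = ω*−1 = 0.8722342
For 4 digits: m = 4·ln10 / (−ln 0.8722342) = 9.21034/0.136697 = 67.378; round up → m = 68.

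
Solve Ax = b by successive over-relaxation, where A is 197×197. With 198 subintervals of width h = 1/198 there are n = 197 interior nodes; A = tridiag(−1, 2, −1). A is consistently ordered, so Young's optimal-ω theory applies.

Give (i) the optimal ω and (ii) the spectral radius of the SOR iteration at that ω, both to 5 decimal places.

ω* = 1.96876, ρ_SOR = 0.96876

½·tridiag(1,0,1) at n=197: λ_k = cos(kπ/198); max |λ| at k=1 ⇒ ρ_J = cos(π/198) ≈ 0.99987.
root = sin(π/198) = 0.015866  (since 1−cos² = sin²).
ω* = 2/(1 + 0.015866) = 2/1.015866 = 1.96876.
Hence ρ(B_{ω*}) = 1.96876 − 1 = 0.96876.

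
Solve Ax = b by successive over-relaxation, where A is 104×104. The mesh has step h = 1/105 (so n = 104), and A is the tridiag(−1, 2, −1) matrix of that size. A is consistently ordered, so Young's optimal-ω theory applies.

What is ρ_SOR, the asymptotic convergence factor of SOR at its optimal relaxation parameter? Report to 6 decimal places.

ρ_SOR = 0.941907

½·tridiag(1,0,1) at n=104: λ_k = cos(kπ/105); max |λ| at k=1 ⇒ ρ_J = cos(π/105) ≈ 0.999552.
1 − cos²(π/105) = sin²(π/105) ⇒ √(1−ρ_J²) = sin(π/105) = 0.0299155.
So ω* = 2/1.0299155 = 1.941907 (Young).
ρ_SOR = ω* − 1 = 1.941907 − 1 = 0.941907.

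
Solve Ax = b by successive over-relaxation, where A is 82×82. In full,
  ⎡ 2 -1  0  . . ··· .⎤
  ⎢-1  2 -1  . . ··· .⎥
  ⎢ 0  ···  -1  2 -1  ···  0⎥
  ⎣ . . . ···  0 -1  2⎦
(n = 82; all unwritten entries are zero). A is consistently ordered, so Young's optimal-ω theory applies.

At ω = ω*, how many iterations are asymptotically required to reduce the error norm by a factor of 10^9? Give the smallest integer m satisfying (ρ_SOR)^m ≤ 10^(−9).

ρ_J = max_k |cos(kπ/83)| = cos(π/83) = 0.9992838
root = sin(π/83) = 0.0378415  (since 1−cos² = sin²).
Young: ω* = 2/(1+√(1−ρ_J²)) = 2/(1+0.0378415) = 2/1.0378415 = 1.9270765.
ρ_SOR = ω* − 1 = 1.9270765 − 1 = 0.9270765.
ρ_SOR^m ≤ 10^(−9) ⇔ m ≥ 9·ln10/(−ln 0.9270765) = 20.7233/0.0757192 = 273.686; m = ⌈273.686⌉ = 274.

m = 274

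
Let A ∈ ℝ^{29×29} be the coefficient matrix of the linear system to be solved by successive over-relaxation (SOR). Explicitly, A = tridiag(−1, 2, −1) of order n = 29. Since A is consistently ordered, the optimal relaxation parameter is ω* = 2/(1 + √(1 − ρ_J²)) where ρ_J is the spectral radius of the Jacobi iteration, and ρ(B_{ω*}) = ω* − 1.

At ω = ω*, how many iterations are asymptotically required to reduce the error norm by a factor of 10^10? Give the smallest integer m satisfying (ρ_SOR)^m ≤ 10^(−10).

With n=29, ρ(Jacobi) = cos(π/30) = 0.9945219.
root = sin(π/30) = 0.1045285  (since 1−cos² = sin²).
ω* = 2/(1 + 0.1045285) = 2/1.1045285 = 1.8107274.
and ρ(B_{ω*}) = 1.8107274 − 1 = 0.8107274.
ρ_SOR^m ≤ 10^(−10) ⇔ m ≥ 10·ln10/(−ln 0.8107274) = 23.0259/0.209823 = 109.740; m = ⌈109.740⌉ = 110.

m = 110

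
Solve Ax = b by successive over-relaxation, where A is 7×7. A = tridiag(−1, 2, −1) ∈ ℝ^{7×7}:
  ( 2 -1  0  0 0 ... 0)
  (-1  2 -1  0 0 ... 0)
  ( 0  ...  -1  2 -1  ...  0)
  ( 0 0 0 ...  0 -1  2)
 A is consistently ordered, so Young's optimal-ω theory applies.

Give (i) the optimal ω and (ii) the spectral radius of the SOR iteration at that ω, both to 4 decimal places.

n=7: λ(B_J) = 1 − λ(A)/2 = cos(kπ/8); k=1 gives ρ_J = 0.9239.
1 − cos²(π/8) = sin²(π/8) ⇒ √(1−ρ_J²) = sin(π/8) = 0.38268.
ω* = 2/(1 + 0.38268) = 2/1.38268 = 1.4465.
[ρ_SOR] ω* − 1 = 0.4465.

ω* = 1.4465, ρ_SOR = 0.4465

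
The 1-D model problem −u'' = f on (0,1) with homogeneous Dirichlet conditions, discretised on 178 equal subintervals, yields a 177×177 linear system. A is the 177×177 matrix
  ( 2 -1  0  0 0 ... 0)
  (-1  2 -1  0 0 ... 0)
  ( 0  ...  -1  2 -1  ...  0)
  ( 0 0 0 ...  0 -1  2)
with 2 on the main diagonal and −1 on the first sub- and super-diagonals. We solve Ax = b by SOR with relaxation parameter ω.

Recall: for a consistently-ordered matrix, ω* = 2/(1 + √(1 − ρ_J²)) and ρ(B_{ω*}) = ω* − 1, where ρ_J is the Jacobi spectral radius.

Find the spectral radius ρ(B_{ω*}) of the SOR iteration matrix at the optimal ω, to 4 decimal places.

½·tridiag(1,0,1) at n=177: λ_k = cos(kπ/178); max |λ| at k=1 ⇒ ρ_J = cos(π/178) ≈ 0.9998.
√(1−ρ_J²) = |sin(π/178)| = 0.01765
ω* = 2/(1+0.01765) = 1.9653
ρ_SOR = ω* − 1 = 1.9653 − 1 = 0.9653.

ρ_SOR = 0.9653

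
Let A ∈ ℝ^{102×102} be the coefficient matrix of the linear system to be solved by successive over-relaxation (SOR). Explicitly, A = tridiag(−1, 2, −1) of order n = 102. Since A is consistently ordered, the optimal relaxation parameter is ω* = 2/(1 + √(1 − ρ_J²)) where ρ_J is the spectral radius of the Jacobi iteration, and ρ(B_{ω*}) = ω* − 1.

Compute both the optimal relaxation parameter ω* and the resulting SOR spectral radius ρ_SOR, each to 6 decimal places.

B_J for the 102×102 system has eigenvalues cos(kπ/103); ρ_J = cos(π/103) = 0.999535.
1 − cos²(π/103) = sin²(π/103) ⇒ √(1−ρ_J²) = sin(π/103) = 0.0304962.
ω* = 2/(1+0.0304962) = 1.940813
and ρ(B_{ω*}) = 1.940813 − 1 = 0.940813.

ω* = 1.940813, ρ_SOR = 0.940813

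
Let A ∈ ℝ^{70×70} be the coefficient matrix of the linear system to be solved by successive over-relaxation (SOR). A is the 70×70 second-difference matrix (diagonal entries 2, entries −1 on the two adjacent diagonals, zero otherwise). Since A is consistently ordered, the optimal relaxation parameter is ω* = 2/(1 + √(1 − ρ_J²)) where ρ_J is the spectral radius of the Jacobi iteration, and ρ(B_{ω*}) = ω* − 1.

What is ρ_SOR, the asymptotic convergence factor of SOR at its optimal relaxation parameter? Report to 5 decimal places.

With n=70, ρ(Jacobi) = cos(π/71) = 0.99902.
√(1−ρ_J²) simplifies to sin(π/71) = 0.044233.
So ω* = 2/1.044233 = 1.91528 (Young).
and ρ(B_{ω*}) = 1.91528 − 1 = 0.91528.

ρ_SOR = 0.91528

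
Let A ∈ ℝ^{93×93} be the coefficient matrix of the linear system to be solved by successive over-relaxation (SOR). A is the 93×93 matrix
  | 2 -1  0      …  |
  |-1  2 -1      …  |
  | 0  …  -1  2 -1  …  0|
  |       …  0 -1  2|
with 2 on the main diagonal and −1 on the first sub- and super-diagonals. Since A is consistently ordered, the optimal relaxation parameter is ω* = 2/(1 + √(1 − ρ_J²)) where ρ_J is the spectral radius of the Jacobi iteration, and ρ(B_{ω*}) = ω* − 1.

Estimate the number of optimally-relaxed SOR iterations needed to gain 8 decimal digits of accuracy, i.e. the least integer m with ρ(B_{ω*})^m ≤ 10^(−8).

[ρ_J] n=93: ρ(B_J) = cos(π/(n+1)) = cos(π/94) = 0.9994416.
root = sin(π/94) = 0.0334150  (since 1−cos² = sin²).
Young: ω* = 2/(1+√(1−ρ_J²)) = 2/(1+0.0334150) = 2/1.0334150 = 1.9353309.
Hence ρ(B_{ω*}) = 1.9353309 − 1 = 0.9353309.
8·ln10 = 18.4207; −ln(0.9353309) = 0.0668549; m = ⌈18.4207/0.0668549⌉ = ⌈275.533⌉ = 276.

m = 276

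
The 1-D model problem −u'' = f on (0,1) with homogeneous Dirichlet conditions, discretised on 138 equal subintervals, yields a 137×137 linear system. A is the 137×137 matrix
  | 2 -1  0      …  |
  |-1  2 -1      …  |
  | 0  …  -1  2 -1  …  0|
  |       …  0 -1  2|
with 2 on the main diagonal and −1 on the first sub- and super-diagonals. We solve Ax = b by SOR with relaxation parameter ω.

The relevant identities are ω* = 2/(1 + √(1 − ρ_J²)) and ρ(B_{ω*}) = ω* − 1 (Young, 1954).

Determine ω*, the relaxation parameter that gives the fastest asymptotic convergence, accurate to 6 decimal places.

n=137: λ(B_J) = 1 − λ(A)/2 = cos(kπ/138); k=1 gives ρ_J = 0.999741.
√(1−ρ_J²) = |sin(π/138)| = 0.0227632
ω* = 2/(1 + 0.0227632) = 2/1.0227632 = 1.955487.
At ω = 1.955487 every |λ(B_ω)| = ω−1, so ρ_SOR = 0.955487.

ω* = 1.955487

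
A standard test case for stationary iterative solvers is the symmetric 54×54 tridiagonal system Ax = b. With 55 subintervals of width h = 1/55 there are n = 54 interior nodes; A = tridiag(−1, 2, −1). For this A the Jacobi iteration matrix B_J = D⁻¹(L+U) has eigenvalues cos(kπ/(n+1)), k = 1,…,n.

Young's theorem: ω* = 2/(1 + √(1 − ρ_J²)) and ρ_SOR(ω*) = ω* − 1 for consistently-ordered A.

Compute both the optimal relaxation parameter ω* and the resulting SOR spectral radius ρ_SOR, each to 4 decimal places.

With n=54, ρ(Jacobi) = cos(π/55) = 0.9984.
1 − cos²(π/55) = sin²(π/55) ⇒ √(1−ρ_J²) = sin(π/55) = 0.05709.
Young: ω* = 2/(1+√(1−ρ_J²)) = 2/(1+0.05709) = 2/1.05709 = 1.8920.
ρ_SOR = ω* − 1 ≈ 0.8920.

ω* = 1.8920, ρ_SOR = 0.8920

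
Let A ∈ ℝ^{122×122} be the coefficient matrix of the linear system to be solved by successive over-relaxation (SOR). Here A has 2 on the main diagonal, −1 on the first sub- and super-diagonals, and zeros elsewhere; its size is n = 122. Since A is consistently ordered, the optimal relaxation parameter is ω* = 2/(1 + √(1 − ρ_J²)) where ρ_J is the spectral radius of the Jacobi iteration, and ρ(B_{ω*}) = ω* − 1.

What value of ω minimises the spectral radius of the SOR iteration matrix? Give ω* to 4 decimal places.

ω* = 1.9502

½·tridiag(1,0,1) at n=122: λ_k = cos(kπ/123); max |λ| at k=1 ⇒ ρ_J = cos(π/123) ≈ 0.9997.
√(1−ρ_J²) simplifies to sin(π/123) = 0.02554.
Young: ω* = 2/(1+√(1−ρ_J²)) = 2/(1+0.02554) = 2/1.02554 = 1.9502.
and ρ(B_{ω*}) = 1.9502 − 1 = 0.9502.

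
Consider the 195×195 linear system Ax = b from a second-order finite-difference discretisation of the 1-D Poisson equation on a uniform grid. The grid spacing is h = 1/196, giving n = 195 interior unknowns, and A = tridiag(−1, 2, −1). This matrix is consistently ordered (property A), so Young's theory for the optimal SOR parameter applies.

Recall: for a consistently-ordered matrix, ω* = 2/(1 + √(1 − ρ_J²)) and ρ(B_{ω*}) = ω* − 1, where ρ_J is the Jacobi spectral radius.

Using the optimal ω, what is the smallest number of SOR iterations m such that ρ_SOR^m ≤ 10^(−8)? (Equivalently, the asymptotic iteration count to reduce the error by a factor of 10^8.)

B_J for the 195×195 system has eigenvalues cos(kπ/196); ρ_J = cos(π/196) = 0.9998715.
√(1 − cos²(π/196)) = sin(π/196) ≈ 0.0160278.
ω* = 2 / (1 + 0.0160278) = 2 / 1.0160278 ≈ 1.9684501.
[ρ_SOR] ω* − 1 = 0.9684501.
(0.9684501)^m ≤ 10^{−8}  ⇒  m·ln(0.9684501) ≤ −8·ln10  ⇒  m ≥ 574.600  ⇒  m = 575

m = 575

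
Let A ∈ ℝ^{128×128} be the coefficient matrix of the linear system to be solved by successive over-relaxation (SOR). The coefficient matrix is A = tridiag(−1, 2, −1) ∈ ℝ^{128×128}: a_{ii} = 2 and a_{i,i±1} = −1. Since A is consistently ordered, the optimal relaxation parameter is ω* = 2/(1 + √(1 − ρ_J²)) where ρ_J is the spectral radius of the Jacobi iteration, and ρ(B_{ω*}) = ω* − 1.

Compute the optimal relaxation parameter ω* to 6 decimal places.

With n=128, ρ(Jacobi) = cos(π/129) = 0.999703.
√(1−ρ_J²) = |sin(π/129)| = 0.0243510
[ω*] 2 ÷ (1 + 0.0243510) = 2 ÷ 1.0243510 = 1.952456.
ρ_SOR = ω* − 1 = 1.952456 − 1 = 0.952456.

ω* = 1.952456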